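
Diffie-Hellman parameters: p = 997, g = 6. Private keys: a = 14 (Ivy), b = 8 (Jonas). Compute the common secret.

521

Jonas sends B = g^b mod p = 6^8 mod 997.
6^1 ≡ 6 (mod 997)
6^2 = (6^1)^2 ≡ 6^2 = 36 ≡ 36 (mod 997)
6^4 = (6^2)^2 ≡ 36^2 = 1296 ≡ 299 (mod 997)
6^8 = (6^4)^2 ≡ 299^2 = 89401 ≡ 668 (mod 997)
So B = 668. Ivy then computes K = B^a mod p = 668^14 mod 997.
668^1 ≡ 668 (mod 997)
668^2 = (668^1)^2 ≡ 668^2 = 446224 ≡ 565 (mod 997)
668^4 = (668^2)^2 ≡ 565^2 = 319225 ≡ 185 (mod 997)
668^8 = (668^4)^2 ≡ 185^2 = 34225 ≡ 327 (mod 997)
668^14 = 668^8 · 668^4 · 668^2 ≡ 327 · 185 · 565 ≡ 521 (mod 997).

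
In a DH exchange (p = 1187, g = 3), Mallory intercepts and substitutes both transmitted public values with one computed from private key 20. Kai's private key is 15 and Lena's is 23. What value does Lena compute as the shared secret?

485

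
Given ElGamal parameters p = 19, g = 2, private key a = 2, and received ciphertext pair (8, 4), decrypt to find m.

6

Shared mask s = c₁^a mod p = 8^2 mod 19.
8^1 ≡ 8 (mod 19)
8^2 = (8^1)^2 ≡ 8^2 = 64 ≡ 7 (mod 19)
So s = 7; s⁻¹ ≡ 11 (mod 19).
m = c₂ · s⁻¹ mod 19 = 4 · 11 mod 19 = 6.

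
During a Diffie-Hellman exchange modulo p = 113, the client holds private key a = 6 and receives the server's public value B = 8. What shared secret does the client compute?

Shared key K = 8^6 mod 113.
8^1 ≡ 8 (mod 113)
8^2 = (8^1)^2 ≡ 8^2 = 64 ≡ 64 (mod 113)
8^4 = (8^2)^2 ≡ 64^2 = 4096 ≡ 28 (mod 113)
8^6 = 8^4 · 8^2 ≡ 28 · 64 ≡ 97 (mod 113).

97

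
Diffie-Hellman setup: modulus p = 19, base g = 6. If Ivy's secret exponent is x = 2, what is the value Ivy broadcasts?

Public value = 6^2 mod 19.
6^1 ≡ 6 (mod 19)
6^2 = (6^1)^2 ≡ 6^2 = 36 ≡ 17 (mod 19)

17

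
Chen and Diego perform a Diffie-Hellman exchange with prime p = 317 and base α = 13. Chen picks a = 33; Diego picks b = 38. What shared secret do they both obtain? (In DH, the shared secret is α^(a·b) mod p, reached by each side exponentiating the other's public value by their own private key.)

Chen sends A = α^a mod p = 13^33 mod 317.
13^1 ≡ 13 (mod 317)
13^2 = (13^1)^2 ≡ 13^2 = 169 ≡ 169 (mod 317)
13^4 = (13^2)^2 ≡ 169^2 = 28561 ≡ 31 (mod 317)
13^8 = (13^4)^2 ≡ 31^2 = 961 ≡ 10 (mod 317)
13^16 = (13^8)^2 ≡ 10^2 = 100 ≡ 100 (mod 317)
13^32 = (13^16)^2 ≡ 100^2 = 10000 ≡ 173 (mod 317)
13^33 = 13^32 · 13^1 ≡ 173 · 13 ≡ 30 (mod 317).
So A = 30. Diego then computes K = A^b mod p = 30^38 mod 317.
30^1 ≡ 30 (mod 317)
30^2 = (30^1)^2 ≡ 30^2 = 900 ≡ 266 (mod 317)
30^4 = (30^2)^2 ≡ 266^2 = 70756 ≡ 65 (mod 317)
30^8 = (30^4)^2 ≡ 65^2 = 4225 ≡ 104 (mod 317)
30^16 = (30^8)^2 ≡ 104^2 = 10816 ≡ 38 (mod 317)
30^32 = (30^16)^2 ≡ 38^2 = 1444 ≡ 176 (mod 317)
30^38 = 30^32 · 30^4 · 30^2 ≡ 176 · 65 · 266 ≡ 157 (mod 317).

157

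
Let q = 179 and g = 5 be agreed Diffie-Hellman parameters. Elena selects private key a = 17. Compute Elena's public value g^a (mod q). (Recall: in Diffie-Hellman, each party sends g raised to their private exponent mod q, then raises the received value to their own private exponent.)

Public value = 5^17 (mod 179).
5^1 ≡ 5 (mod 179)
5^2 = (5^1)^2 ≡ 5^2 = 25 ≡ 25 (mod 179)
5^4 = (5^2)^2 ≡ 25^2 = 625 ≡ 88 (mod 179)
5^8 = (5^4)^2 ≡ 88^2 = 7744 ≡ 47 (mod 179)
5^16 = (5^8)^2 ≡ 47^2 = 2209 ≡ 61 (mod 179)
5^17 = 5^16 · 5^1 ≡ 61 · 5 ≡ 126 (mod 179).

126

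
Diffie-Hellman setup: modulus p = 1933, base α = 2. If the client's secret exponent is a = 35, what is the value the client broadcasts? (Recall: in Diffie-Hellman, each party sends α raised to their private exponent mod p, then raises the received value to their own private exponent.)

Public value = 2^35 mod 1933.
2^1 ≡ 2 (mod 1933)
2^2 = (2^1)^2 ≡ 2^2 = 4 ≡ 4 (mod 1933)
2^4 = (2^2)^2 ≡ 4^2 = 16 ≡ 16 (mod 1933)
2^8 = (2^4)^2 ≡ 16^2 = 256 ≡ 256 (mod 1933)
2^16 = (2^8)^2 ≡ 256^2 = 65536 ≡ 1747 (mod 1933)
2^32 = (2^16)^2 ≡ 1747^2 = 3052009 ≡ 1735 (mod 1933)
2^35 = 2^32 · 2^2 · 2^1 ≡ 1735 · 4 · 2 ≡ 349 (mod 1933).

349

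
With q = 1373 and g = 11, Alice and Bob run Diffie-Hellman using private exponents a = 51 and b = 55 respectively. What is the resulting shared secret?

Bob sends B = g^b mod q = 11^55 mod 1373.
11^1 ≡ 11 (mod 1373)
11^2 = (11^1)^2 ≡ 11^2 = 121 ≡ 121 (mod 1373)
11^4 = (11^2)^2 ≡ 121^2 = 14641 ≡ 911 (mod 1373)
11^8 = (11^4)^2 ≡ 911^2 = 829921 ≡ 629 (mod 1373)
11^16 = (11^8)^2 ≡ 629^2 = 395641 ≡ 217 (mod 1373)
11^32 = (11^16)^2 ≡ 217^2 = 47089 ≡ 407 (mod 1373)
11^55 = 11^32 · 11^16 · 11^4 · 11^2 · 11^1 ≡ 407 · 217 · 911 · 121 · 11 ≡ 347 (mod 1373).
So B = 347. Alice then computes K = B^a mod q = 347^51 mod 1373.
347^1 ≡ 347 (mod 1373)
347^2 = (347^1)^2 ≡ 347^2 = 120409 ≡ 958 (mod 1373)
347^4 = (347^2)^2 ≡ 958^2 = 917764 ≡ 600 (mod 1373)
347^8 = (347^4)^2 ≡ 600^2 = 360000 ≡ 274 (mod 1373)
347^16 = (347^8)^2 ≡ 274^2 = 75076 ≡ 934 (mod 1373)
347^32 = (347^16)^2 ≡ 934^2 = 872356 ≡ 501 (mod 1373)
347^51 = 347^32 · 347^16 · 347^2 · 347^1 ≡ 501 · 934 · 958 · 347 ≡ 1123 (mod 1373).

1123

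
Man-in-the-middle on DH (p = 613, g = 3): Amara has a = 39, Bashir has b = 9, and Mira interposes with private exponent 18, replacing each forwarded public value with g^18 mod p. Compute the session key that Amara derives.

143

Amara receives Mira's public value M = 3^18 mod 613 instead of the honest one.
3^1 ≡ 3 (mod 613)
3^2 = (3^1)^2 ≡ 3^2 = 9 ≡ 9 (mod 613)
3^4 = (3^2)^2 ≡ 9^2 = 81 ≡ 81 (mod 613)
3^8 = (3^4)^2 ≡ 81^2 = 6561 ≡ 431 (mod 613)
3^16 = (3^8)^2 ≡ 431^2 = 185761 ≡ 22 (mod 613)
3^18 = 3^16 · 3^2 ≡ 22 · 9 ≡ 198 (mod 613).
So M = 198. Amara computes K = M^39 mod 613.
198^1 ≡ 198 (mod 613)
198^2 = (198^1)^2 ≡ 198^2 = 39204 ≡ 585 (mod 613)
198^4 = (198^2)^2 ≡ 585^2 = 342225 ≡ 171 (mod 613)
198^8 = (198^4)^2 ≡ 171^2 = 29241 ≡ 430 (mod 613)
198^16 = (198^8)^2 ≡ 430^2 = 184900 ≡ 387 (mod 613)
198^32 = (198^16)^2 ≡ 387^2 = 149769 ≡ 197 (mod 613)
198^39 = 198^32 · 198^4 · 198^2 · 198^1 ≡ 197 · 171 · 585 · 198 ≡ 143 (mod 613).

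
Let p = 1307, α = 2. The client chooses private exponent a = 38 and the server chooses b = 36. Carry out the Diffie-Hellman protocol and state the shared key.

145

The server sends B = α^b mod p = 2^36 mod 1307.
2^1 ≡ 2 (mod 1307)
2^2 = (2^1)^2 ≡ 2^2 = 4 ≡ 4 (mod 1307)
2^4 = (2^2)^2 ≡ 4^2 = 16 ≡ 16 (mod 1307)
2^8 = (2^4)^2 ≡ 16^2 = 256 ≡ 256 (mod 1307)
2^16 = (2^8)^2 ≡ 256^2 = 65536 ≡ 186 (mod 1307)
2^32 = (2^16)^2 ≡ 186^2 = 34596 ≡ 614 (mod 1307)
2^36 = 2^32 · 2^4 ≡ 614 · 16 ≡ 675 (mod 1307).
So B = 675. The client then computes K = B^a mod p = 675^38 mod 1307.
675^1 ≡ 675 (mod 1307)
675^2 = (675^1)^2 ≡ 675^2 = 455625 ≡ 789 (mod 1307)
675^4 = (675^2)^2 ≡ 789^2 = 622521 ≡ 389 (mod 1307)
675^8 = (675^4)^2 ≡ 389^2 = 151321 ≡ 1016 (mod 1307)
675^16 = (675^8)^2 ≡ 1016^2 = 1032256 ≡ 1033 (mod 1307)
675^32 = (675^16)^2 ≡ 1033^2 = 1067089 ≡ 577 (mod 1307)
675^38 = 675^32 · 675^4 · 675^2 ≡ 577 · 389 · 789 ≡ 145 (mod 1307).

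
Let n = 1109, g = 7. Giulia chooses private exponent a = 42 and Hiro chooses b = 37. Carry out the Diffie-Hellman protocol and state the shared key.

729

Giulia sends A = g^a mod n = 7^42 mod 1109.
7^1 ≡ 7 (mod 1109)
7^2 = (7^1)^2 ≡ 7^2 = 49 ≡ 49 (mod 1109)
7^4 = (7^2)^2 ≡ 49^2 = 2401 ≡ 183 (mod 1109)
7^8 = (7^4)^2 ≡ 183^2 = 33489 ≡ 219 (mod 1109)
7^16 = (7^8)^2 ≡ 219^2 = 47961 ≡ 274 (mod 1109)
7^32 = (7^16)^2 ≡ 274^2 = 75076 ≡ 773 (mod 1109)
7^42 = 7^32 · 7^8 · 7^2 ≡ 773 · 219 · 49 ≡ 852 (mod 1109).
So A = 852. Hiro then computes K = A^b mod n = 852^37 mod 1109.
852^1 ≡ 852 (mod 1109)
852^2 = (852^1)^2 ≡ 852^2 = 725904 ≡ 618 (mod 1109)
852^4 = (852^2)^2 ≡ 618^2 = 381924 ≡ 428 (mod 1109)
852^8 = (852^4)^2 ≡ 428^2 = 183184 ≡ 199 (mod 1109)
852^16 = (852^8)^2 ≡ 199^2 = 39601 ≡ 786 (mod 1109)
852^32 = (852^16)^2 ≡ 786^2 = 617796 ≡ 83 (mod 1109)
852^37 = 852^32 · 852^4 · 852^1 ≡ 83 · 428 · 852 ≡ 729 (mod 1109).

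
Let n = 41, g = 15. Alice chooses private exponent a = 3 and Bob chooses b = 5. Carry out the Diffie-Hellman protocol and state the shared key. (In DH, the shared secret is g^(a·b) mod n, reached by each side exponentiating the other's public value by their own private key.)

38

Bob sends B = g^b mod n = 15^5 mod 41.
15^1 ≡ 15 (mod 41)
15^2 = (15^1)^2 ≡ 15^2 = 225 ≡ 20 (mod 41)
15^4 = (15^2)^2 ≡ 20^2 = 400 ≡ 31 (mod 41)
15^5 = 15^4 · 15^1 ≡ 31 · 15 ≡ 14 (mod 41).
So B = 14. Alice then computes K = B^a mod n = 14^3 mod 41.
14^1 ≡ 14 (mod 41)
14^2 = (14^1)^2 ≡ 14^2 = 196 ≡ 32 (mod 41)
14^3 = 14^2 · 14^1 ≡ 32 · 14 ≡ 38 (mod 41).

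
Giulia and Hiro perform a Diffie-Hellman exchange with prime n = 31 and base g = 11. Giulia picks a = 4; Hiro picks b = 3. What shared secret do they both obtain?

16

Hiro sends B = g^b mod n = 11^3 mod 31.
11^1 ≡ 11 (mod 31)
11^2 = (11^1)^2 ≡ 11^2 = 121 ≡ 28 (mod 31)
11^3 = 11^2 · 11^1 ≡ 28 · 11 ≡ 29 (mod 31).
So B = 29. Giulia then computes K = B^a mod n = 29^4 mod 31.
29^1 ≡ 29 (mod 31)
29^2 = (29^1)^2 ≡ 29^2 = 841 ≡ 4 (mod 31)
29^4 = (29^2)^2 ≡ 4^2 = 16 ≡ 16 (mod 31)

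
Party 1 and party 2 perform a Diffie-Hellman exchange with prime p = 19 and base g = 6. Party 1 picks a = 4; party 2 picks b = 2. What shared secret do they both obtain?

Party 2 sends B = g^b mod p = 6^2 mod 19.
6^1 ≡ 6 (mod 19)
6^2 = (6^1)^2 ≡ 6^2 = 36 ≡ 17 (mod 19)
So B = 17. Party 1 then computes K = B^a mod p = 17^4 mod 19.
17^1 ≡ 17 (mod 19)
17^2 = (17^1)^2 ≡ 17^2 = 289 ≡ 4 (mod 19)
17^4 = (17^2)^2 ≡ 4^2 = 16 ≡ 16 (mod 19)

16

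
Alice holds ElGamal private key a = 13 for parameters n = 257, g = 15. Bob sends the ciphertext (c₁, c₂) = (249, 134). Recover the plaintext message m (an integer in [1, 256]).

Shared mask s = c₁^a mod n = 249^13 mod 257.
249^1 ≡ 249 (mod 257)
249^2 = (249^1)^2 ≡ 249^2 = 62001 ≡ 64 (mod 257)
249^4 = (249^2)^2 ≡ 64^2 = 4096 ≡ 241 (mod 257)
249^8 = (249^4)^2 ≡ 241^2 = 58081 ≡ 256 (mod 257)
249^13 = 249^8 · 249^4 · 249^1 ≡ 256 · 241 · 249 ≡ 129 (mod 257).
So s = 129; s⁻¹ ≡ 2 (mod 257).
m = c₂ · s⁻¹ mod 257 = 134 · 2 mod 257 = 11.

11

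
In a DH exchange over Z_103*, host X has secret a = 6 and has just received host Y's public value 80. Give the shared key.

66

Shared key K = 80^6 mod 103.
80^1 ≡ 80 (mod 103)
80^2 = (80^1)^2 ≡ 80^2 = 6400 ≡ 14 (mod 103)
80^4 = (80^2)^2 ≡ 14^2 = 196 ≡ 93 (mod 103)
80^6 = 80^4 · 80^2 ≡ 93 · 14 ≡ 66 (mod 103).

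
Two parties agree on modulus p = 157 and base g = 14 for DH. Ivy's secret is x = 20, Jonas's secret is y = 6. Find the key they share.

75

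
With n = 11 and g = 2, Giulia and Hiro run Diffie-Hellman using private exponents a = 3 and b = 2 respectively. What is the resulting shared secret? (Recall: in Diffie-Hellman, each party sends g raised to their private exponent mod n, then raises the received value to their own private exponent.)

9

Hiro sends B = g^b mod n = 2^2 mod 11.
2^1 ≡ 2 (mod 11)
2^2 = (2^1)^2 ≡ 2^2 = 4 ≡ 4 (mod 11)
So B = 4. Giulia then computes K = B^a mod n = 4^3 mod 11.
4^1 ≡ 4 (mod 11)
4^2 = (4^1)^2 ≡ 4^2 = 16 ≡ 5 (mod 11)
4^3 = 4^2 · 4^1 ≡ 5 · 4 ≡ 9 (mod 11).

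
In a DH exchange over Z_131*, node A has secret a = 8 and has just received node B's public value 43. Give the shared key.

59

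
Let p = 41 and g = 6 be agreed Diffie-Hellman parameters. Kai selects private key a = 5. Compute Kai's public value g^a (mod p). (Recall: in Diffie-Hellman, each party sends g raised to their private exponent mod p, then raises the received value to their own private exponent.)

Public value = 6^5 (mod 41).
6^1 ≡ 6 (mod 41)
6^2 = (6^1)^2 ≡ 6^2 = 36 ≡ 36 (mod 41)
6^4 = (6^2)^2 ≡ 36^2 = 1296 ≡ 25 (mod 41)
6^5 = 6^4 · 6^1 ≡ 25 · 6 ≡ 27 (mod 41).

27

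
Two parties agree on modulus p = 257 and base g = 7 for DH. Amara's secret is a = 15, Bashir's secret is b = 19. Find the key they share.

Amara sends A = g^a mod p = 7^15 mod 257.
7^1 ≡ 7 (mod 257)
7^2 = (7^1)^2 ≡ 7^2 = 49 ≡ 49 (mod 257)
7^4 = (7^2)^2 ≡ 49^2 = 2401 ≡ 88 (mod 257)
7^8 = (7^4)^2 ≡ 88^2 = 7744 ≡ 34 (mod 257)
7^15 = 7^8 · 7^4 · 7^2 · 7^1 ≡ 34 · 88 · 49 · 7 ≡ 55 (mod 257).
So A = 55. Bashir then computes K = A^b mod p = 55^19 mod 257.
55^1 ≡ 55 (mod 257)
55^2 = (55^1)^2 ≡ 55^2 = 3025 ≡ 198 (mod 257)
55^4 = (55^2)^2 ≡ 198^2 = 39204 ≡ 140 (mod 257)
55^8 = (55^4)^2 ≡ 140^2 = 19600 ≡ 68 (mod 257)
55^16 = (55^8)^2 ≡ 68^2 = 4624 ≡ 255 (mod 257)
55^19 = 55^16 · 55^2 · 55^1 ≡ 255 · 198 · 55 ≡ 65 (mod 257).

65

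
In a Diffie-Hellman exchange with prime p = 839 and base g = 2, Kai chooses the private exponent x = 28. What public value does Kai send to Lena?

762

Public value = 2^28 mod 839.
2^1 ≡ 2 (mod 839)
2^2 = (2^1)^2 ≡ 2^2 = 4 ≡ 4 (mod 839)
2^4 = (2^2)^2 ≡ 4^2 = 16 ≡ 16 (mod 839)
2^8 = (2^4)^2 ≡ 16^2 = 256 ≡ 256 (mod 839)
2^16 = (2^8)^2 ≡ 256^2 = 65536 ≡ 94 (mod 839)
2^28 = 2^16 · 2^8 · 2^4 ≡ 94 · 256 · 16 ≡ 762 (mod 839).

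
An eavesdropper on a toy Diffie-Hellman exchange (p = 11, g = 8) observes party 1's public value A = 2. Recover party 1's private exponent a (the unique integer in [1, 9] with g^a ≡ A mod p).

Try successive powers of 8 modulo 11:
8^1 ≡ 8
8^2 ≡ 9
8^3 ≡ 6
8^4 ≡ 4
8^5 ≡ 10
8^6 ≡ 3
8^7 ≡ 2
Found: a = 7.

7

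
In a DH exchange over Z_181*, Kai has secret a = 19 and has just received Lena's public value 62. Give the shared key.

62

Shared key K = 62^19 mod 181.
62^1 ≡ 62 (mod 181)
62^2 = (62^1)^2 ≡ 62^2 = 3844 ≡ 43 (mod 181)
62^4 = (62^2)^2 ≡ 43^2 = 1849 ≡ 39 (mod 181)
62^8 = (62^4)^2 ≡ 39^2 = 1521 ≡ 73 (mod 181)
62^16 = (62^8)^2 ≡ 73^2 = 5329 ≡ 80 (mod 181)
62^19 = 62^16 · 62^2 · 62^1 ≡ 80 · 43 · 62 ≡ 62 (mod 181).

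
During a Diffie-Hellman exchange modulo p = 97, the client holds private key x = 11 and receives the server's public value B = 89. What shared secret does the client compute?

Shared key K = 89^11 mod 97.
89^1 ≡ 89 (mod 97)
89^2 = (89^1)^2 ≡ 89^2 = 7921 ≡ 64 (mod 97)
89^4 = (89^2)^2 ≡ 64^2 = 4096 ≡ 22 (mod 97)
89^8 = (89^4)^2 ≡ 22^2 = 484 ≡ 96 (mod 97)
89^11 = 89^8 · 89^2 · 89^1 ≡ 96 · 64 · 89 ≡ 27 (mod 97).

27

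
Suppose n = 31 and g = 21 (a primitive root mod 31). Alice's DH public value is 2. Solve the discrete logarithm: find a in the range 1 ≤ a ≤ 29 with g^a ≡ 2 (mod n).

Try successive powers of 21 modulo 31:
21^1 ≡ 21
21^2 ≡ 7
21^3 ≡ 23
21^4 ≡ 18
21^5 ≡ 6
21^6 ≡ 2
Found: a = 6.

6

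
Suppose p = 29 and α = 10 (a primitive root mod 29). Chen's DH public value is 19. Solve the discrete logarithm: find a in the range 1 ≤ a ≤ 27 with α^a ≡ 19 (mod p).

15

Try successive powers of 10 modulo 29:
10^1 ≡ 10
10^2 ≡ 13
10^3 ≡ 14
10^4 ≡ 24
10^5 ≡ 8
10^6 ≡ 22
10^7 ≡ 17
10^8 ≡ 25
10^9 ≡ 18
10^10 ≡ 6
10^11 ≡ 2
10^12 ≡ 20
10^13 ≡ 26
10^14 ≡ 28
10^15 ≡ 19
Found: a = 15.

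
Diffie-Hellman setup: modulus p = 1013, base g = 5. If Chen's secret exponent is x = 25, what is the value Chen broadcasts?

489

Public value = 5^25 mod 1013.
5^1 ≡ 5 (mod 1013)
5^2 = (5^1)^2 ≡ 5^2 = 25 ≡ 25 (mod 1013)
5^4 = (5^2)^2 ≡ 25^2 = 625 ≡ 625 (mod 1013)
5^8 = (5^4)^2 ≡ 625^2 = 390625 ≡ 620 (mod 1013)
5^16 = (5^8)^2 ≡ 620^2 = 384400 ≡ 473 (mod 1013)
5^25 = 5^16 · 5^8 · 5^1 ≡ 473 · 620 · 5 ≡ 489 (mod 1013).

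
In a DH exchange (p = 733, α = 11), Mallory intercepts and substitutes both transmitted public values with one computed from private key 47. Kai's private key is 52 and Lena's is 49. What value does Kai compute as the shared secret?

714

Kai receives Mallory's public value M = 11^47 mod 733 instead of the honest one.
11^1 ≡ 11 (mod 733)
11^2 = (11^1)^2 ≡ 11^2 = 121 ≡ 121 (mod 733)
11^4 = (11^2)^2 ≡ 121^2 = 14641 ≡ 714 (mod 733)
11^8 = (11^4)^2 ≡ 714^2 = 509796 ≡ 361 (mod 733)
11^16 = (11^8)^2 ≡ 361^2 = 130321 ≡ 580 (mod 733)
11^32 = (11^16)^2 ≡ 580^2 = 336400 ≡ 686 (mod 733)
11^47 = 11^32 · 11^8 · 11^4 · 11^2 · 11^1 ≡ 686 · 361 · 714 · 121 · 11 ≡ 54 (mod 733).
So M = 54. Kai computes K = M^52 mod 733.
54^1 ≡ 54 (mod 733)
54^2 = (54^1)^2 ≡ 54^2 = 2916 ≡ 717 (mod 733)
54^4 = (54^2)^2 ≡ 717^2 = 514089 ≡ 256 (mod 733)
54^8 = (54^4)^2 ≡ 256^2 = 65536 ≡ 299 (mod 733)
54^16 = (54^8)^2 ≡ 299^2 = 89401 ≡ 708 (mod 733)
54^32 = (54^16)^2 ≡ 708^2 = 501264 ≡ 625 (mod 733)
54^52 = 54^32 · 54^16 · 54^4 ≡ 625 · 708 · 256 ≡ 714 (mod 733).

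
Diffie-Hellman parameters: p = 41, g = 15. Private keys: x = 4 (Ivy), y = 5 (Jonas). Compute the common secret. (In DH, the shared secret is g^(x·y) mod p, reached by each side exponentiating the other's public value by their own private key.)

Jonas sends B = g^y mod p = 15^5 mod 41.
15^1 ≡ 15 (mod 41)
15^2 = (15^1)^2 ≡ 15^2 = 225 ≡ 20 (mod 41)
15^4 = (15^2)^2 ≡ 20^2 = 400 ≡ 31 (mod 41)
15^5 = 15^4 · 15^1 ≡ 31 · 15 ≡ 14 (mod 41).
So B = 14. Ivy then computes K = B^x mod p = 14^4 mod 41.
14^1 ≡ 14 (mod 41)
14^2 = (14^1)^2 ≡ 14^2 = 196 ≡ 32 (mod 41)
14^4 = (14^2)^2 ≡ 32^2 = 1024 ≡ 40 (mod 41)

40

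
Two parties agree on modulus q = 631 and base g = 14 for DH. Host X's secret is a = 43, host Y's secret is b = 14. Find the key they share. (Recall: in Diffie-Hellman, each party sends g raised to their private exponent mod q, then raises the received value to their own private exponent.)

158

Host X sends A = g^a mod q = 14^43 mod 631.
14^1 ≡ 14 (mod 631)
14^2 = (14^1)^2 ≡ 14^2 = 196 ≡ 196 (mod 631)
14^4 = (14^2)^2 ≡ 196^2 = 38416 ≡ 556 (mod 631)
14^8 = (14^4)^2 ≡ 556^2 = 309136 ≡ 577 (mod 631)
14^16 = (14^8)^2 ≡ 577^2 = 332929 ≡ 392 (mod 631)
14^32 = (14^16)^2 ≡ 392^2 = 153664 ≡ 331 (mod 631)
14^43 = 14^32 · 14^8 · 14^2 · 14^1 ≡ 331 · 577 · 196 · 14 ≡ 112 (mod 631).
So A = 112. Host Y then computes K = A^b mod q = 112^14 mod 631.
112^1 ≡ 112 (mod 631)
112^2 = (112^1)^2 ≡ 112^2 = 12544 ≡ 555 (mod 631)
112^4 = (112^2)^2 ≡ 555^2 = 308025 ≡ 97 (mod 631)
112^8 = (112^4)^2 ≡ 97^2 = 9409 ≡ 575 (mod 631)
112^14 = 112^8 · 112^4 · 112^2 ≡ 575 · 97 · 555 ≡ 158 (mod 631).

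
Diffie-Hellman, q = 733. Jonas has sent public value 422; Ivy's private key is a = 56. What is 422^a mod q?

274

Shared key K = 422^56 mod 733.
422^1 ≡ 422 (mod 733)
422^2 = (422^1)^2 ≡ 422^2 = 178084 ≡ 698 (mod 733)
422^4 = (422^2)^2 ≡ 698^2 = 487204 ≡ 492 (mod 733)
422^8 = (422^4)^2 ≡ 492^2 = 242064 ≡ 174 (mod 733)
422^16 = (422^8)^2 ≡ 174^2 = 30276 ≡ 223 (mod 733)
422^32 = (422^16)^2 ≡ 223^2 = 49729 ≡ 618 (mod 733)
422^56 = 422^32 · 422^16 · 422^8 ≡ 618 · 223 · 174 ≡ 274 (mod 733).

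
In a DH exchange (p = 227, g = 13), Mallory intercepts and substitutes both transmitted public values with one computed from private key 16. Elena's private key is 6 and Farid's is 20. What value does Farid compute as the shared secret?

196

Farid receives Mallory's public value M = 13^16 mod 227 instead of the honest one.
13^1 ≡ 13 (mod 227)
13^2 = (13^1)^2 ≡ 13^2 = 169 ≡ 169 (mod 227)
13^4 = (13^2)^2 ≡ 169^2 = 28561 ≡ 186 (mod 227)
13^8 = (13^4)^2 ≡ 186^2 = 34596 ≡ 92 (mod 227)
13^16 = (13^8)^2 ≡ 92^2 = 8464 ≡ 65 (mod 227)
So M = 65. Farid computes K = M^20 mod 227.
65^1 ≡ 65 (mod 227)
65^2 = (65^1)^2 ≡ 65^2 = 4225 ≡ 139 (mod 227)
65^4 = (65^2)^2 ≡ 139^2 = 19321 ≡ 26 (mod 227)
65^8 = (65^4)^2 ≡ 26^2 = 676 ≡ 222 (mod 227)
65^16 = (65^8)^2 ≡ 222^2 = 49284 ≡ 25 (mod 227)
65^20 = 65^16 · 65^4 ≡ 25 · 26 ≡ 196 (mod 227).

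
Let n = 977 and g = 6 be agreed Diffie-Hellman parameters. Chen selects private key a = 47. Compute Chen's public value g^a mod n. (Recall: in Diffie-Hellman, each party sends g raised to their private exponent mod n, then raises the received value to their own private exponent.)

372

Public value = 6^47 mod 977.
6^1 ≡ 6 (mod 977)
6^2 = (6^1)^2 ≡ 6^2 = 36 ≡ 36 (mod 977)
6^4 = (6^2)^2 ≡ 36^2 = 1296 ≡ 319 (mod 977)
6^8 = (6^4)^2 ≡ 319^2 = 101761 ≡ 153 (mod 977)
6^16 = (6^8)^2 ≡ 153^2 = 23409 ≡ 938 (mod 977)
6^32 = (6^16)^2 ≡ 938^2 = 879844 ≡ 544 (mod 977)
6^47 = 6^32 · 6^8 · 6^4 · 6^2 · 6^1 ≡ 544 · 153 · 319 · 36 · 6 ≡ 372 (mod 977).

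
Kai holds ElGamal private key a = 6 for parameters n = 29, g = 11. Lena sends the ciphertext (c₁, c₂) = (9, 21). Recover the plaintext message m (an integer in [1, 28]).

Shared mask s = c₁^a mod n = 9^6 mod 29.
9^1 ≡ 9 (mod 29)
9^2 = (9^1)^2 ≡ 9^2 = 81 ≡ 23 (mod 29)
9^4 = (9^2)^2 ≡ 23^2 = 529 ≡ 7 (mod 29)
9^6 = 9^4 · 9^2 ≡ 7 · 23 ≡ 16 (mod 29).
So s = 16; s⁻¹ ≡ 20 (mod 29).
m = c₂ · s⁻¹ mod 29 = 21 · 20 mod 29 = 14.

14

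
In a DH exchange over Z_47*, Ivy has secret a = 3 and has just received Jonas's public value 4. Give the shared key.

Shared key K = 4^3 mod 47.
4^1 ≡ 4 (mod 47)
4^2 = (4^1)^2 ≡ 4^2 = 16 ≡ 16 (mod 47)
4^3 = 4^2 · 4^1 ≡ 16 · 4 ≡ 17 (mod 47).

17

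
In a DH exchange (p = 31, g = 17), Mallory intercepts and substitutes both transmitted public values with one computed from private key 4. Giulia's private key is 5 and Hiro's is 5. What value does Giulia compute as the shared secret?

Giulia receives Mallory's public value M = 17^4 mod 31 instead of the honest one.
17^1 ≡ 17 (mod 31)
17^2 = (17^1)^2 ≡ 17^2 = 289 ≡ 10 (mod 31)
17^4 = (17^2)^2 ≡ 10^2 = 100 ≡ 7 (mod 31)
So M = 7. Giulia computes K = M^5 mod 31.
7^1 ≡ 7 (mod 31)
7^2 = (7^1)^2 ≡ 7^2 = 49 ≡ 18 (mod 31)
7^4 = (7^2)^2 ≡ 18^2 = 324 ≡ 14 (mod 31)
7^5 = 7^4 · 7^1 ≡ 14 · 7 ≡ 5 (mod 31).

5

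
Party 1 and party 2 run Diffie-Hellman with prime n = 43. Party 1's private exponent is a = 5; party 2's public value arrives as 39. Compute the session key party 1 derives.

8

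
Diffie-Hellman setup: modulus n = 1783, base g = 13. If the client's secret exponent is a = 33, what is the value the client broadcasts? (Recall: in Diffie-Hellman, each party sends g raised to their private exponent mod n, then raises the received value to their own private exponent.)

712

Public value = 13^33 mod 1783.
13^1 ≡ 13 (mod 1783)
13^2 = (13^1)^2 ≡ 13^2 = 169 ≡ 169 (mod 1783)
13^4 = (13^2)^2 ≡ 169^2 = 28561 ≡ 33 (mod 1783)
13^8 = (13^4)^2 ≡ 33^2 = 1089 ≡ 1089 (mod 1783)
13^16 = (13^8)^2 ≡ 1089^2 = 1185921 ≡ 226 (mod 1783)
13^32 = (13^16)^2 ≡ 226^2 = 51076 ≡ 1152 (mod 1783)
13^33 = 13^32 · 13^1 ≡ 1152 · 13 ≡ 712 (mod 1783).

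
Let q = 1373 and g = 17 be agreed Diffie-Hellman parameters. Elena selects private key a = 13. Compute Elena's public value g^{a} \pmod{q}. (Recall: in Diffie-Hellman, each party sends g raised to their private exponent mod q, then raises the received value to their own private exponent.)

420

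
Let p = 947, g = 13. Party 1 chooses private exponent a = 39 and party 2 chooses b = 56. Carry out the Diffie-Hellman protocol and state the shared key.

366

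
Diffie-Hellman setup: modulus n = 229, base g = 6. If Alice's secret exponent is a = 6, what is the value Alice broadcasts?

169

Public value = 6^6 mod 229.
6^1 ≡ 6 (mod 229)
6^2 = (6^1)^2 ≡ 6^2 = 36 ≡ 36 (mod 229)
6^4 = (6^2)^2 ≡ 36^2 = 1296 ≡ 151 (mod 229)
6^6 = 6^4 · 6^2 ≡ 151 · 36 ≡ 169 (mod 229).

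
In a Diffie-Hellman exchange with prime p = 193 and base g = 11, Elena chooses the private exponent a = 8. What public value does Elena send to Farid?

150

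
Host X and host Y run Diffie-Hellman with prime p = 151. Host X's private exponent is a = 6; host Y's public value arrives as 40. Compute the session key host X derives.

Shared key K = 40^6 mod 151.
40^1 ≡ 40 (mod 151)
40^2 = (40^1)^2 ≡ 40^2 = 1600 ≡ 90 (mod 151)
40^4 = (40^2)^2 ≡ 90^2 = 8100 ≡ 97 (mod 151)
40^6 = 40^4 · 40^2 ≡ 97 · 90 ≡ 123 (mod 151).

123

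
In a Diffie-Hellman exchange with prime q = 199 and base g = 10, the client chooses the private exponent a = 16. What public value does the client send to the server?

7

Public value = 10^16 (mod 199).
10^1 ≡ 10 (mod 199)
10^2 = (10^1)^2 ≡ 10^2 = 100 ≡ 100 (mod 199)
10^4 = (10^2)^2 ≡ 100^2 = 10000 ≡ 50 (mod 199)
10^8 = (10^4)^2 ≡ 50^2 = 2500 ≡ 112 (mod 199)
10^16 = (10^8)^2 ≡ 112^2 = 12544 ≡ 7 (mod 199)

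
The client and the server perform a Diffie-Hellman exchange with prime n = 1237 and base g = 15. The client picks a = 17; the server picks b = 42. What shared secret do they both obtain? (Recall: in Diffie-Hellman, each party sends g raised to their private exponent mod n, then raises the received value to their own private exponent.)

The server sends B = g^b mod n = 15^42 mod 1237.
15^1 ≡ 15 (mod 1237)
15^2 = (15^1)^2 ≡ 15^2 = 225 ≡ 225 (mod 1237)
15^4 = (15^2)^2 ≡ 225^2 = 50625 ≡ 1145 (mod 1237)
15^8 = (15^4)^2 ≡ 1145^2 = 1311025 ≡ 1042 (mod 1237)
15^16 = (15^8)^2 ≡ 1042^2 = 1085764 ≡ 915 (mod 1237)
15^32 = (15^16)^2 ≡ 915^2 = 837225 ≡ 1013 (mod 1237)
15^42 = 15^32 · 15^8 · 15^2 ≡ 1013 · 1042 · 225 ≡ 35 (mod 1237).
So B = 35. The client then computes K = B^a mod n = 35^17 mod 1237.
35^1 ≡ 35 (mod 1237)
35^2 = (35^1)^2 ≡ 35^2 = 1225 ≡ 1225 (mod 1237)
35^4 = (35^2)^2 ≡ 1225^2 = 1500625 ≡ 144 (mod 1237)
35^8 = (35^4)^2 ≡ 144^2 = 20736 ≡ 944 (mod 1237)
35^16 = (35^8)^2 ≡ 944^2 = 891136 ≡ 496 (mod 1237)
35^17 = 35^16 · 35^1 ≡ 496 · 35 ≡ 42 (mod 1237).

42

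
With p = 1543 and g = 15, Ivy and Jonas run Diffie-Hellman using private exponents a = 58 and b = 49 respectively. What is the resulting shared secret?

1489

Ivy sends A = g^a mod p = 15^58 mod 1543.
15^1 ≡ 15 (mod 1543)
15^2 = (15^1)^2 ≡ 15^2 = 225 ≡ 225 (mod 1543)
15^4 = (15^2)^2 ≡ 225^2 = 50625 ≡ 1249 (mod 1543)
15^8 = (15^4)^2 ≡ 1249^2 = 1560001 ≡ 28 (mod 1543)
15^16 = (15^8)^2 ≡ 28^2 = 784 ≡ 784 (mod 1543)
15^32 = (15^16)^2 ≡ 784^2 = 614656 ≡ 542 (mod 1543)
15^58 = 15^32 · 15^16 · 15^8 · 15^2 ≡ 542 · 784 · 28 · 225 ≡ 34 (mod 1543).
So A = 34. Jonas then computes K = A^b mod p = 34^49 mod 1543.
34^1 ≡ 34 (mod 1543)
34^2 = (34^1)^2 ≡ 34^2 = 1156 ≡ 1156 (mod 1543)
34^4 = (34^2)^2 ≡ 1156^2 = 1336336 ≡ 98 (mod 1543)
34^8 = (34^4)^2 ≡ 98^2 = 9604 ≡ 346 (mod 1543)
34^16 = (34^8)^2 ≡ 346^2 = 119716 ≡ 905 (mod 1543)
34^32 = (34^16)^2 ≡ 905^2 = 819025 ≡ 1235 (mod 1543)
34^49 = 34^32 · 34^16 · 34^1 ≡ 1235 · 905 · 34 ≡ 1489 (mod 1543).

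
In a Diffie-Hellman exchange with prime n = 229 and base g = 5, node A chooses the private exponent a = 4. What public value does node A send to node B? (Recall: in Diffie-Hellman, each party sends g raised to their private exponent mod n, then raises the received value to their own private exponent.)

167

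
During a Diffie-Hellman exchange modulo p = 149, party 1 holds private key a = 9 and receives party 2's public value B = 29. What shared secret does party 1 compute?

30

Shared key K = 29^9 mod 149.
29^1 ≡ 29 (mod 149)
29^2 = (29^1)^2 ≡ 29^2 = 841 ≡ 96 (mod 149)
29^4 = (29^2)^2 ≡ 96^2 = 9216 ≡ 127 (mod 149)
29^8 = (29^4)^2 ≡ 127^2 = 16129 ≡ 37 (mod 149)
29^9 = 29^8 · 29^1 ≡ 37 · 29 ≡ 30 (mod 149).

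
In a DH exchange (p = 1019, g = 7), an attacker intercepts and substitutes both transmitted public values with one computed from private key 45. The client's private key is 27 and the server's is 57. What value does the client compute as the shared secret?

The client receives an attacker's public value M = 7^45 mod 1019 instead of the honest one.
7^1 ≡ 7 (mod 1019)
7^2 = (7^1)^2 ≡ 7^2 = 49 ≡ 49 (mod 1019)
7^4 = (7^2)^2 ≡ 49^2 = 2401 ≡ 363 (mod 1019)
7^8 = (7^4)^2 ≡ 363^2 = 131769 ≡ 318 (mod 1019)
7^16 = (7^8)^2 ≡ 318^2 = 101124 ≡ 243 (mod 1019)
7^32 = (7^16)^2 ≡ 243^2 = 59049 ≡ 966 (mod 1019)
7^45 = 7^32 · 7^8 · 7^4 · 7^1 ≡ 966 · 318 · 363 · 7 ≡ 518 (mod 1019).
So M = 518. The client computes K = M^27 mod 1019.
518^1 ≡ 518 (mod 1019)
518^2 = (518^1)^2 ≡ 518^2 = 268324 ≡ 327 (mod 1019)
518^4 = (518^2)^2 ≡ 327^2 = 106929 ≡ 953 (mod 1019)
518^8 = (518^4)^2 ≡ 953^2 = 908209 ≡ 280 (mod 1019)
518^16 = (518^8)^2 ≡ 280^2 = 78400 ≡ 956 (mod 1019)
518^27 = 518^16 · 518^8 · 518^2 · 518^1 ≡ 956 · 280 · 327 · 518 ≡ 843 (mod 1019).

843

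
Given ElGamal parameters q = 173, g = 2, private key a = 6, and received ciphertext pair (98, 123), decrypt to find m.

Shared mask s = c₁^a mod q = 98^6 mod 173.
98^1 ≡ 98 (mod 173)
98^2 = (98^1)^2 ≡ 98^2 = 9604 ≡ 89 (mod 173)
98^4 = (98^2)^2 ≡ 89^2 = 7921 ≡ 136 (mod 173)
98^6 = 98^4 · 98^2 ≡ 136 · 89 ≡ 167 (mod 173).
So s = 167; s⁻¹ ≡ 144 (mod 173).
m = c₂ · s⁻¹ mod 173 = 123 · 144 mod 173 = 66.

66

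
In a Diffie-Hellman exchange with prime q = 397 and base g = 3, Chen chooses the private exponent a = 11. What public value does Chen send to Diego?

85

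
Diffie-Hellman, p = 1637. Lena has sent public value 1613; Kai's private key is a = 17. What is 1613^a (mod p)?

Shared key K = 1613^17 mod 1637.
1613^1 ≡ 1613 (mod 1637)
1613^2 = (1613^1)^2 ≡ 1613^2 = 2601769 ≡ 576 (mod 1637)
1613^4 = (1613^2)^2 ≡ 576^2 = 331776 ≡ 1102 (mod 1637)
1613^8 = (1613^4)^2 ≡ 1102^2 = 1214404 ≡ 1387 (mod 1637)
1613^16 = (1613^8)^2 ≡ 1387^2 = 1923769 ≡ 294 (mod 1637)
1613^17 = 1613^16 · 1613^1 ≡ 294 · 1613 ≡ 1129 (mod 1637).

1129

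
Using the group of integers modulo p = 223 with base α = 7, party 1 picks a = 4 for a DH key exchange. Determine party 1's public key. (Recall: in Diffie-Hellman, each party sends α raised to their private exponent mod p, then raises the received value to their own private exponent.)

Public value = 7^4 (mod 223).
7^1 ≡ 7 (mod 223)
7^2 = (7^1)^2 ≡ 7^2 = 49 ≡ 49 (mod 223)
7^4 = (7^2)^2 ≡ 49^2 = 2401 ≡ 171 (mod 223)

171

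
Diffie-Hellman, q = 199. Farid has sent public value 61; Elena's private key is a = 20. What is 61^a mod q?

Shared key K = 61^20 mod 199.
61^1 ≡ 61 (mod 199)
61^2 = (61^1)^2 ≡ 61^2 = 3721 ≡ 139 (mod 199)
61^4 = (61^2)^2 ≡ 139^2 = 19321 ≡ 18 (mod 199)
61^8 = (61^4)^2 ≡ 18^2 = 324 ≡ 125 (mod 199)
61^16 = (61^8)^2 ≡ 125^2 = 15625 ≡ 103 (mod 199)
61^20 = 61^16 · 61^4 ≡ 103 · 18 ≡ 63 (mod 199).

63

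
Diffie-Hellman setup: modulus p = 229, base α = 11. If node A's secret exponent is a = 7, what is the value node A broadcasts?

187

Public value = 11^{7} \pmod{229}.
11^1 ≡ 11 (mod 229)
11^2 = (11^1)^2 ≡ 11^2 = 121 ≡ 121 (mod 229)
11^4 = (11^2)^2 ≡ 121^2 = 14641 ≡ 214 (mod 229)
11^7 = 11^4 · 11^2 · 11^1 ≡ 214 · 121 · 11 ≡ 187 (mod 229).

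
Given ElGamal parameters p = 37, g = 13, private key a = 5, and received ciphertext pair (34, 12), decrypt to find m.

Shared mask s = c₁^a mod p = 34^5 mod 37.
34^1 ≡ 34 (mod 37)
34^2 = (34^1)^2 ≡ 34^2 = 1156 ≡ 9 (mod 37)
34^4 = (34^2)^2 ≡ 9^2 = 81 ≡ 7 (mod 37)
34^5 = 34^4 · 34^1 ≡ 7 · 34 ≡ 16 (mod 37).
So s = 16; s⁻¹ ≡ 7 (mod 37).
m = c₂ · s⁻¹ mod 37 = 12 · 7 mod 37 = 10.

10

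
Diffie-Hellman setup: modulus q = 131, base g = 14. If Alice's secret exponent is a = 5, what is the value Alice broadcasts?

Public value = 14^5 mod 131.
14^1 ≡ 14 (mod 131)
14^2 = (14^1)^2 ≡ 14^2 = 196 ≡ 65 (mod 131)
14^4 = (14^2)^2 ≡ 65^2 = 4225 ≡ 33 (mod 131)
14^5 = 14^4 · 14^1 ≡ 33 · 14 ≡ 69 (mod 131).

69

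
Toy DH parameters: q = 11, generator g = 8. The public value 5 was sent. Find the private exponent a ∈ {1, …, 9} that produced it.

Try successive powers of 8 modulo 11:
8^1 ≡ 8
8^2 ≡ 9
8^3 ≡ 6
8^4 ≡ 4
8^5 ≡ 10
8^6 ≡ 3
8^7 ≡ 2
8^8 ≡ 5
Found: a = 8.

8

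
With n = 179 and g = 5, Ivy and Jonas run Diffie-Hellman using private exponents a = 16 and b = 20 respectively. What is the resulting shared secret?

22

Jonas sends B = g^b mod n = 5^20 mod 179.
5^1 ≡ 5 (mod 179)
5^2 = (5^1)^2 ≡ 5^2 = 25 ≡ 25 (mod 179)
5^4 = (5^2)^2 ≡ 25^2 = 625 ≡ 88 (mod 179)
5^8 = (5^4)^2 ≡ 88^2 = 7744 ≡ 47 (mod 179)
5^16 = (5^8)^2 ≡ 47^2 = 2209 ≡ 61 (mod 179)
5^20 = 5^16 · 5^4 ≡ 61 · 88 ≡ 177 (mod 179).
So B = 177. Ivy then computes K = B^a mod n = 177^16 mod 179.
177^1 ≡ 177 (mod 179)
177^2 = (177^1)^2 ≡ 177^2 = 31329 ≡ 4 (mod 179)
177^4 = (177^2)^2 ≡ 4^2 = 16 ≡ 16 (mod 179)
177^8 = (177^4)^2 ≡ 16^2 = 256 ≡ 77 (mod 179)
177^16 = (177^8)^2 ≡ 77^2 = 5929 ≡ 22 (mod 179)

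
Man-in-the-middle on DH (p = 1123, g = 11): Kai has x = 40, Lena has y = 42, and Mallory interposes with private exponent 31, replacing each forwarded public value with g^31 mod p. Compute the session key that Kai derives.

Kai receives Mallory's public value M = 11^31 mod 1123 instead of the honest one.
11^1 ≡ 11 (mod 1123)
11^2 = (11^1)^2 ≡ 11^2 = 121 ≡ 121 (mod 1123)
11^4 = (11^2)^2 ≡ 121^2 = 14641 ≡ 42 (mod 1123)
11^8 = (11^4)^2 ≡ 42^2 = 1764 ≡ 641 (mod 1123)
11^16 = (11^8)^2 ≡ 641^2 = 410881 ≡ 986 (mod 1123)
11^31 = 11^16 · 11^8 · 11^4 · 11^2 · 11^1 ≡ 986 · 641 · 42 · 121 · 11 ≡ 277 (mod 1123).
So M = 277. Kai computes K = M^40 mod 1123.
277^1 ≡ 277 (mod 1123)
277^2 = (277^1)^2 ≡ 277^2 = 76729 ≡ 365 (mod 1123)
277^4 = (277^2)^2 ≡ 365^2 = 133225 ≡ 711 (mod 1123)
277^8 = (277^4)^2 ≡ 711^2 = 505521 ≡ 171 (mod 1123)
277^16 = (277^8)^2 ≡ 171^2 = 29241 ≡ 43 (mod 1123)
277^32 = (277^16)^2 ≡ 43^2 = 1849 ≡ 726 (mod 1123)
277^40 = 277^32 · 277^8 ≡ 726 · 171 ≡ 616 (mod 1123).

616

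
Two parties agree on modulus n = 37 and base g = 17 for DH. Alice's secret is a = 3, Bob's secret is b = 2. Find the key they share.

Bob sends B = g^b mod n = 17^2 mod 37.
17^1 ≡ 17 (mod 37)
17^2 = (17^1)^2 ≡ 17^2 = 289 ≡ 30 (mod 37)
So B = 30. Alice then computes K = B^a mod n = 30^3 mod 37.
30^1 ≡ 30 (mod 37)
30^2 = (30^1)^2 ≡ 30^2 = 900 ≡ 12 (mod 37)
30^3 = 30^2 · 30^1 ≡ 12 · 30 ≡ 27 (mod 37).

27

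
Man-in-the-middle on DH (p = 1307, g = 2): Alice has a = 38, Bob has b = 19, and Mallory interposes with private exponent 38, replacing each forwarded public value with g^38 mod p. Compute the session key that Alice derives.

Alice receives Mallory's public value M = 2^38 mod 1307 instead of the honest one.
2^1 ≡ 2 (mod 1307)
2^2 = (2^1)^2 ≡ 2^2 = 4 ≡ 4 (mod 1307)
2^4 = (2^2)^2 ≡ 4^2 = 16 ≡ 16 (mod 1307)
2^8 = (2^4)^2 ≡ 16^2 = 256 ≡ 256 (mod 1307)
2^16 = (2^8)^2 ≡ 256^2 = 65536 ≡ 186 (mod 1307)
2^32 = (2^16)^2 ≡ 186^2 = 34596 ≡ 614 (mod 1307)
2^38 = 2^32 · 2^4 · 2^2 ≡ 614 · 16 · 4 ≡ 86 (mod 1307).
So M = 86. Alice computes K = M^38 mod 1307.
86^1 ≡ 86 (mod 1307)
86^2 = (86^1)^2 ≡ 86^2 = 7396 ≡ 861 (mod 1307)
86^4 = (86^2)^2 ≡ 861^2 = 741321 ≡ 252 (mod 1307)
86^8 = (86^4)^2 ≡ 252^2 = 63504 ≡ 768 (mod 1307)
86^16 = (86^8)^2 ≡ 768^2 = 589824 ≡ 367 (mod 1307)
86^32 = (86^16)^2 ≡ 367^2 = 134689 ≡ 68 (mod 1307)
86^38 = 86^32 · 86^4 · 86^2 ≡ 68 · 252 · 861 ≡ 680 (mod 1307).

680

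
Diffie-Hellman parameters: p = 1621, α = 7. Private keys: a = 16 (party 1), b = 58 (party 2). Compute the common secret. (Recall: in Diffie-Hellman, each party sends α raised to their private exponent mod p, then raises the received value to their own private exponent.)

Party 1 sends A = α^a mod p = 7^16 mod 1621.
7^1 ≡ 7 (mod 1621)
7^2 = (7^1)^2 ≡ 7^2 = 49 ≡ 49 (mod 1621)
7^4 = (7^2)^2 ≡ 49^2 = 2401 ≡ 780 (mod 1621)
7^8 = (7^4)^2 ≡ 780^2 = 608400 ≡ 525 (mod 1621)
7^16 = (7^8)^2 ≡ 525^2 = 275625 ≡ 55 (mod 1621)
So A = 55. Party 2 then computes K = A^b mod p = 55^58 mod 1621.
55^1 ≡ 55 (mod 1621)
55^2 = (55^1)^2 ≡ 55^2 = 3025 ≡ 1404 (mod 1621)
55^4 = (55^2)^2 ≡ 1404^2 = 1971216 ≡ 80 (mod 1621)
55^8 = (55^4)^2 ≡ 80^2 = 6400 ≡ 1537 (mod 1621)
55^16 = (55^8)^2 ≡ 1537^2 = 2362369 ≡ 572 (mod 1621)
55^32 = (55^16)^2 ≡ 572^2 = 327184 ≡ 1363 (mod 1621)
55^58 = 55^32 · 55^16 · 55^8 · 55^2 ≡ 1363 · 572 · 1537 · 1404 ≡ 131 (mod 1621).

131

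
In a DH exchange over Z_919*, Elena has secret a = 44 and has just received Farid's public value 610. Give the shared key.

574

Shared key K = 610^44 mod 919.
610^1 ≡ 610 (mod 919)
610^2 = (610^1)^2 ≡ 610^2 = 372100 ≡ 824 (mod 919)
610^4 = (610^2)^2 ≡ 824^2 = 678976 ≡ 754 (mod 919)
610^8 = (610^4)^2 ≡ 754^2 = 568516 ≡ 574 (mod 919)
610^16 = (610^8)^2 ≡ 574^2 = 329476 ≡ 474 (mod 919)
610^32 = (610^16)^2 ≡ 474^2 = 224676 ≡ 440 (mod 919)
610^44 = 610^32 · 610^8 · 610^4 ≡ 440 · 574 · 754 ≡ 574 (mod 919).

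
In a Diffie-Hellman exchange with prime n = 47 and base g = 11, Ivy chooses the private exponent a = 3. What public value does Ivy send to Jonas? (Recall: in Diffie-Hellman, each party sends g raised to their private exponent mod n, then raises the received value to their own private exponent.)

15

Public value = 11^3 mod 47.
11^1 ≡ 11 (mod 47)
11^2 = (11^1)^2 ≡ 11^2 = 121 ≡ 27 (mod 47)
11^3 = 11^2 · 11^1 ≡ 27 · 11 ≡ 15 (mod 47).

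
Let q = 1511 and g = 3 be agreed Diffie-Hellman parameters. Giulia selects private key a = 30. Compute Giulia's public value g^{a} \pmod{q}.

927

Public value = 3^{30} \pmod{1511}.
3^1 ≡ 3 (mod 1511)
3^2 = (3^1)^2 ≡ 3^2 = 9 ≡ 9 (mod 1511)
3^4 = (3^2)^2 ≡ 9^2 = 81 ≡ 81 (mod 1511)
3^8 = (3^4)^2 ≡ 81^2 = 6561 ≡ 517 (mod 1511)
3^16 = (3^8)^2 ≡ 517^2 = 267289 ≡ 1353 (mod 1511)
3^30 = 3^16 · 3^8 · 3^4 · 3^2 ≡ 1353 · 517 · 81 · 9 ≡ 927 (mod 1511).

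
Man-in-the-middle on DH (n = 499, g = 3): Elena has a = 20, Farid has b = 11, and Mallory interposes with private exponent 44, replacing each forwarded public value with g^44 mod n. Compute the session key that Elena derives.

187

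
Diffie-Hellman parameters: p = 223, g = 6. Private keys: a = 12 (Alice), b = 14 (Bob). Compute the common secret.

Bob sends B = g^b mod p = 6^14 mod 223.
6^1 ≡ 6 (mod 223)
6^2 = (6^1)^2 ≡ 6^2 = 36 ≡ 36 (mod 223)
6^4 = (6^2)^2 ≡ 36^2 = 1296 ≡ 181 (mod 223)
6^8 = (6^4)^2 ≡ 181^2 = 32761 ≡ 203 (mod 223)
6^14 = 6^8 · 6^4 · 6^2 ≡ 203 · 181 · 36 ≡ 135 (mod 223).
So B = 135. Alice then computes K = B^a mod p = 135^12 mod 223.
135^1 ≡ 135 (mod 223)
135^2 = (135^1)^2 ≡ 135^2 = 18225 ≡ 162 (mod 223)
135^4 = (135^2)^2 ≡ 162^2 = 26244 ≡ 153 (mod 223)
135^8 = (135^4)^2 ≡ 153^2 = 23409 ≡ 217 (mod 223)
135^12 = 135^8 · 135^4 ≡ 217 · 153 ≡ 197 (mod 223).

197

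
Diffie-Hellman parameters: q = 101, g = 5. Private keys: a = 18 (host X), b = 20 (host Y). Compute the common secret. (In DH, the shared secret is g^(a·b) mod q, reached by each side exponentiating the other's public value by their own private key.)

Host Y sends B = g^b mod q = 5^20 mod 101.
5^1 ≡ 5 (mod 101)
5^2 = (5^1)^2 ≡ 5^2 = 25 ≡ 25 (mod 101)
5^4 = (5^2)^2 ≡ 25^2 = 625 ≡ 19 (mod 101)
5^8 = (5^4)^2 ≡ 19^2 = 361 ≡ 58 (mod 101)
5^16 = (5^8)^2 ≡ 58^2 = 3364 ≡ 31 (mod 101)
5^20 = 5^16 · 5^4 ≡ 31 · 19 ≡ 84 (mod 101).
So B = 84. Host X then computes K = B^a mod q = 84^18 mod 101.
84^1 ≡ 84 (mod 101)
84^2 = (84^1)^2 ≡ 84^2 = 7056 ≡ 87 (mod 101)
84^4 = (84^2)^2 ≡ 87^2 = 7569 ≡ 95 (mod 101)
84^8 = (84^4)^2 ≡ 95^2 = 9025 ≡ 36 (mod 101)
84^16 = (84^8)^2 ≡ 36^2 = 1296 ≡ 84 (mod 101)
84^18 = 84^16 · 84^2 ≡ 84 · 87 ≡ 36 (mod 101).

36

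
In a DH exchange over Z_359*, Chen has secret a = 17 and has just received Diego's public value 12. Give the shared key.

Shared key K = 12^17 mod 359.
12^1 ≡ 12 (mod 359)
12^2 = (12^1)^2 ≡ 12^2 = 144 ≡ 144 (mod 359)
12^4 = (12^2)^2 ≡ 144^2 = 20736 ≡ 273 (mod 359)
12^8 = (12^4)^2 ≡ 273^2 = 74529 ≡ 216 (mod 359)
12^16 = (12^8)^2 ≡ 216^2 = 46656 ≡ 345 (mod 359)
12^17 = 12^16 · 12^1 ≡ 345 · 12 ≡ 191 (mod 359).

191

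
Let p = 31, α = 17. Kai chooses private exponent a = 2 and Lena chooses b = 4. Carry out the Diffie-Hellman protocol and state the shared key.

Lena sends B = α^b mod p = 17^4 mod 31.
17^1 ≡ 17 (mod 31)
17^2 = (17^1)^2 ≡ 17^2 = 289 ≡ 10 (mod 31)
17^4 = (17^2)^2 ≡ 10^2 = 100 ≡ 7 (mod 31)
So B = 7. Kai then computes K = B^a mod p = 7^2 mod 31.
7^1 ≡ 7 (mod 31)
7^2 = (7^1)^2 ≡ 7^2 = 49 ≡ 18 (mod 31)

18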